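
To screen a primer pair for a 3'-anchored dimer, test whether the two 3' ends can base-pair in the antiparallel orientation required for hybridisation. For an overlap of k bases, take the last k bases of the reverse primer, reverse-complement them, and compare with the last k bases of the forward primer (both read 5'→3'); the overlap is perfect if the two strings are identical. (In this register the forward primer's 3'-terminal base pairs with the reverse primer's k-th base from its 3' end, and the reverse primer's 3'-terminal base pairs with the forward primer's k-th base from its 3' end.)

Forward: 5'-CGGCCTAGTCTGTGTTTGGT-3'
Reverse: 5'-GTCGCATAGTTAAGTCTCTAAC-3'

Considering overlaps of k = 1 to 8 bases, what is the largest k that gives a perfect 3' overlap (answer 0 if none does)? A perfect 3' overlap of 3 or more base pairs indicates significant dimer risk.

Last 8 bases (5'→3') — forward …TGTTTGGT, reverse …TCTCTAAC.
Reverse complement of the reverse primer's last 8 bases: GTTAGAGA; its first k bases are the reverse complement of the reverse primer's last k bases, so a perfect k-base overlap needs the forward primer's last k bases to equal them.
Comparing (forward last k vs required): k=1: T vs G ✗; k=2: GT vs GT ✓; k=3: GGT vs GTT ✗; k=4: TGGT vs GTTA ✗; k=5: TTGGT vs GTTAG ✗; k=6: TTTGGT vs GTTAGA ✗; k=7: GTTTGGT vs GTTAGAG ✗; k=8: TGTTTGGT vs GTTAGAGA ✗.
Only k = 2 is perfect, so the longest perfect 3' overlap is 2.

Longest perfect overlap: 2 complementary base pairs; below the dimer-risk threshold (threshold 3).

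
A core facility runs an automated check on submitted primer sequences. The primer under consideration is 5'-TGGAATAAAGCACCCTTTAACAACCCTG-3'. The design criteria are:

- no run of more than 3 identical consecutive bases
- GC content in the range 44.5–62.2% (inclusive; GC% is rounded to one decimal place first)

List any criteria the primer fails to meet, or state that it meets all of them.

Fails: GC content.

Base counts: A=10, T=6, G=4, C=8 (length 28).
homopolymer run: longest run = 3 ✓
GC content: GC 12/28 = 42.9%, outside 44.5–62.2% ✗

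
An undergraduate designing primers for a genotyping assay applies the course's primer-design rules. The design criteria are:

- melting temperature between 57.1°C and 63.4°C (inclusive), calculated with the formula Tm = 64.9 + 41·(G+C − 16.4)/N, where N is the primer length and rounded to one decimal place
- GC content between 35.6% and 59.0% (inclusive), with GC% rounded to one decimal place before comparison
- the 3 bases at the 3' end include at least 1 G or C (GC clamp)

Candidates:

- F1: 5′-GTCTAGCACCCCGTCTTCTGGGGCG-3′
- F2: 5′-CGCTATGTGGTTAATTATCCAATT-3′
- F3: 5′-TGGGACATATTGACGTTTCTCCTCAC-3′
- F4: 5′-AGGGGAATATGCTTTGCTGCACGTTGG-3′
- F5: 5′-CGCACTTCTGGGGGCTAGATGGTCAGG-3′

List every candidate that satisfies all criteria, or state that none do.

F1 (25 nt, A=2 T=6 G=8 C=9): Tm = 64.9 + 41·(17 − 16.4)/25 = 65.9°C, outside 57.1–63.4°C ✗; GC 17/25 = 68.0%, outside 35.6–59.0% ✗; 3' end GCG has 3 G/C ✓ — fails.
F2 (24 nt, A=6 T=10 G=4 C=4): Tm = 64.9 + 41·(8 − 16.4)/24 = 50.6°C, outside 57.1–63.4°C ✗; GC 8/24 = 33.3%, outside 35.6–59.0% ✗; 3' end ATT has 0 G/C, need ≥1 ✗ — fails.
F3 (26 nt, A=5 T=9 G=5 C=7): Tm = 64.9 + 41·(12 − 16.4)/26 = 58.0°C ✓; GC 12/26 = 46.2% ✓; 3' end CAC has 2 G/C ✓ — passes.
F4 (27 nt, A=5 T=8 G=10 C=4): Tm = 64.9 + 41·(14 − 16.4)/27 = 61.3°C ✓; GC 14/27 = 51.9% ✓; 3' end TGG has 2 G/C ✓ — passes.
F5 (27 nt, A=4 T=6 G=11 C=6): Tm = 64.9 + 41·(17 − 16.4)/27 = 65.8°C, outside 57.1–63.4°C ✗; GC 17/27 = 63.0%, outside 35.6–59.0% ✗; 3' end AGG has 2 G/C ✓ — fails.

F3 and F4.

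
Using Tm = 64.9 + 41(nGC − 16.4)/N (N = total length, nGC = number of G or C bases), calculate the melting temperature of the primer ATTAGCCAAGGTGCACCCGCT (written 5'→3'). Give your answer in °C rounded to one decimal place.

Base counts: A=5, T=4, G=5, C=7; G+C = 12, N = 21.
Tm = 64.9 + 41·(12 − 16.4)/21 = 64.9 + -180.40/21 = 56.3°C.

56.3°C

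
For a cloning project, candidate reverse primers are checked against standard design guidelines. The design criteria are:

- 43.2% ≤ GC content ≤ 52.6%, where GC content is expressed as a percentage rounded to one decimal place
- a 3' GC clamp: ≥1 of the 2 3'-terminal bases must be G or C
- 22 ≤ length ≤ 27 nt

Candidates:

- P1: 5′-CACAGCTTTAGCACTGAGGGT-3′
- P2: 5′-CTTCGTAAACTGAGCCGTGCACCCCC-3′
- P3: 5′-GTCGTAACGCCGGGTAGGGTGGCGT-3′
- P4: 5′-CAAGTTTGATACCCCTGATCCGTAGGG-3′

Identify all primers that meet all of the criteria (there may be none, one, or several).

P1 (21 nt, A=5 T=5 G=6 C=5): GC 11/21 = 52.4% ✓; 3' end GT has 1 G/C ✓; length 21, outside 22–27 ✗ — fails.
P2 (26 nt, A=5 T=5 G=5 C=11): GC 16/26 = 61.5%, outside 43.2–52.6% ✗; 3' end CC has 2 G/C ✓; length 26 ✓ — fails.
P3 (25 nt, A=3 T=5 G=12 C=5): GC 17/25 = 68.0%, outside 43.2–52.6% ✗; 3' end GT has 1 G/C ✓; length 25 ✓ — fails.
P4 (27 nt, A=6 T=7 G=7 C=7): GC 14/27 = 51.9% ✓; 3' end GG has 2 G/C ✓; length 27 ✓ — passes.

P4 only.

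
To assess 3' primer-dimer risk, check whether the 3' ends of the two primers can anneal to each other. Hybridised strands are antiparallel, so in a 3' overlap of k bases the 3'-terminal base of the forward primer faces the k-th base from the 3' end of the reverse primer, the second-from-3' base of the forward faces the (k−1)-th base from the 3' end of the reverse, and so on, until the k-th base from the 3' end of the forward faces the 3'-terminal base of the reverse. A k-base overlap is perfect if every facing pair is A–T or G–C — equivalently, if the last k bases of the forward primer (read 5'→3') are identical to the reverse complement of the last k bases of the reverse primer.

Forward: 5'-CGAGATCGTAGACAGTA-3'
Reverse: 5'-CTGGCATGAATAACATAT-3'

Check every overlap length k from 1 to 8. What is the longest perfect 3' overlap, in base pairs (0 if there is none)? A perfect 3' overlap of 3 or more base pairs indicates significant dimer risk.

Last 8 bases (5'→3') — forward …AGACAGTA, reverse …TAACATAT.
Reverse complement of the reverse primer's last 8 bases: ATATGTTA; its first k bases are the reverse complement of the reverse primer's last k bases, so a perfect k-base overlap needs the forward primer's last k bases to equal them.
Comparing (forward last k vs required): k=1: A vs A ✓; k=2: TA vs AT ✗; k=3: GTA vs ATA ✗; k=4: AGTA vs ATAT ✗; k=5: CAGTA vs ATATG ✗; k=6: ACAGTA vs ATATGT ✗; k=7: GACAGTA vs ATATGTT ✗; k=8: AGACAGTA vs ATATGTTA ✗.
Only k = 1 is perfect, so the longest perfect 3' overlap is 1.

Longest perfect overlap: 1 complementary base pair; below the dimer-risk threshold (threshold 3).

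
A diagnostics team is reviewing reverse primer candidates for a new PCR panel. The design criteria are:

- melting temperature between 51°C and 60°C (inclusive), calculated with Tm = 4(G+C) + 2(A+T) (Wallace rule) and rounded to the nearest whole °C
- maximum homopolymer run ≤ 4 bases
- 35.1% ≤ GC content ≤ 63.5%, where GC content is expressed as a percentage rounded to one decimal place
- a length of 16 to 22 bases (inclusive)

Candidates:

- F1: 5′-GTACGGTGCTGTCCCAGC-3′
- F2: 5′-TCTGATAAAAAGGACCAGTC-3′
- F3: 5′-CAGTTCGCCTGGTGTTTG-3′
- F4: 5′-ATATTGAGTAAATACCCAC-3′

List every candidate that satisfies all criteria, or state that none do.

F1 (18 nt, A=2 T=4 G=6 C=6): Tm = 2·6 + 4·12 = 60°C ✓; longest run = 3 ✓; GC 12/18 = 66.7%, outside 35.1–63.5% ✗; length 18 ✓ — fails.
F2 (20 nt, A=8 T=4 G=4 C=4): Tm = 2·12 + 4·8 = 56°C ✓; longest run = 5, exceeds 4 ✗; GC 8/20 = 40.0% ✓; length 20 ✓ — fails.
F3 (18 nt, A=1 T=7 G=6 C=4): Tm = 2·8 + 4·10 = 56°C ✓; longest run = 3 ✓; GC 10/18 = 55.6% ✓; length 18 ✓ — passes.
F4 (19 nt, A=8 T=5 G=2 C=4): Tm = 2·13 + 4·6 = 50°C, outside 51–60°C ✗; longest run = 3 ✓; GC 6/19 = 31.6%, outside 35.1–63.5% ✗; length 19 ✓ — fails.

F3 only.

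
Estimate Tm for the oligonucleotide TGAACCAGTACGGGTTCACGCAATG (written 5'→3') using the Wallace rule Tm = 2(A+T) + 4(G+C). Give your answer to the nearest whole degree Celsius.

Base counts: A=7, T=5, G=7, C=6 (length 25).
Tm = 2·(7+5) + 4·(7+6) = 2·12 + 4·13 = 24 + 52 = 76°C.

76°C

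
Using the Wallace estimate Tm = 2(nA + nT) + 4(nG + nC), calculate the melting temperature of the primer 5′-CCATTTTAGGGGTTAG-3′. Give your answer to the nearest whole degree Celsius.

46°C

Base counts: A=3, T=6, G=5, C=2 (length 16).
Tm = 2·(3+6) + 4·(5+2) = 2·9 + 4·7 = 18 + 28 = 46°C.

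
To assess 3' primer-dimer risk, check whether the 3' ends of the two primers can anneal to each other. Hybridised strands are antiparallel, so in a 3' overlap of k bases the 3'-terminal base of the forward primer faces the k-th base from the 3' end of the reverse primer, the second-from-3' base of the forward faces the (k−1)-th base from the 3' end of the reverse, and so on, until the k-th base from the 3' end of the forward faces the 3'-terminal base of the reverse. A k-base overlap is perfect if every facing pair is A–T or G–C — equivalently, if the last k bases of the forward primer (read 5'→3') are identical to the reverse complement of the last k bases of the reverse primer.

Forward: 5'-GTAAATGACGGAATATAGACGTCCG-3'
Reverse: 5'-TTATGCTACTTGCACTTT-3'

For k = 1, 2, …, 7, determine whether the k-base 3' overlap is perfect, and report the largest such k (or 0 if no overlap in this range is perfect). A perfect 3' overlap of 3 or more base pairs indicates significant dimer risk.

Longest perfect overlap: 0 complementary base pairs; below the dimer-risk threshold (threshold 3).

Last 7 bases (5'→3') — forward …ACGTCCG, reverse …GCACTTT.
Reverse complement of the reverse primer's last 7 bases: AAAGTGC; its first k bases are the reverse complement of the reverse primer's last k bases, so a perfect k-base overlap needs the forward primer's last k bases to equal them.
Comparing (forward last k vs required): k=1: G vs A ✗; k=2: CG vs AA ✗; k=3: CCG vs AAA ✗; k=4: TCCG vs AAAG ✗; k=5: GTCCG vs AAAGT ✗; k=6: CGTCCG vs AAAGTG ✗; k=7: ACGTCCG vs AAAGTGC ✗.
No overlap length from 1 to 7 is perfect, so the longest perfect 3' overlap is 0.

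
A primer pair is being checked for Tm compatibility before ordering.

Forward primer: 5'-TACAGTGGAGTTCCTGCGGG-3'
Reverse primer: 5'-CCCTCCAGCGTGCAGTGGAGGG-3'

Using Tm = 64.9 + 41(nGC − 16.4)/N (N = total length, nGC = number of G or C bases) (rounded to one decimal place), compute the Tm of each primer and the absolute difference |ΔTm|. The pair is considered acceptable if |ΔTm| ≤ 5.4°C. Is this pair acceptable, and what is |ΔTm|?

|ΔTm| = 8.3°C; the pair is not acceptable.

Forward: G+C = 12, N = 20 → Tm = 64.9 + 41·(12 − 16.4)/20 = 55.9°C.
Reverse: G+C = 16, N = 22 → Tm = 64.9 + 41·(16 − 16.4)/22 = 64.2°C.
|ΔTm| = |55.9 − 64.2| = 8.3°C, > 5.4°C.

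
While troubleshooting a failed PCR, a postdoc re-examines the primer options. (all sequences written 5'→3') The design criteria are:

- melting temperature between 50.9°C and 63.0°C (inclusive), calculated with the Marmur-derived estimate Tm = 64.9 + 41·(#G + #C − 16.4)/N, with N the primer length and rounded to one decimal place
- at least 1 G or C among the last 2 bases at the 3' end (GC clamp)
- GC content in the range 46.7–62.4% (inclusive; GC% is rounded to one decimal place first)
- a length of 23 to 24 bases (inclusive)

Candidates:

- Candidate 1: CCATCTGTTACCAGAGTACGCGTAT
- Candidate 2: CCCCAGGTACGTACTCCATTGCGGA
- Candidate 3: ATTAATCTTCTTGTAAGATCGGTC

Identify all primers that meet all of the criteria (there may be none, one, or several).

Candidate 1 (25 nt, A=6 T=7 G=5 C=7): Tm = 64.9 + 41·(12 − 16.4)/25 = 57.7°C ✓; 3' end AT has 0 G/C, need ≥1 ✗; GC 12/25 = 48.0% ✓; length 25, outside 23–24 ✗ — fails.
Candidate 2 (25 nt, A=5 T=5 G=6 C=9): Tm = 64.9 + 41·(15 − 16.4)/25 = 62.6°C ✓; 3' end GA has 1 G/C ✓; GC 15/25 = 60.0% ✓; length 25, outside 23–24 ✗ — fails.
Candidate 3 (24 nt, A=6 T=10 G=4 C=4): Tm = 64.9 + 41·(8 − 16.4)/24 = 50.6°C, outside 50.9–63.0°C ✗; 3' end TC has 1 G/C ✓; GC 8/24 = 33.3%, outside 46.7–62.4% ✗; length 24 ✓ — fails.

None of the candidates satisfy all criteria.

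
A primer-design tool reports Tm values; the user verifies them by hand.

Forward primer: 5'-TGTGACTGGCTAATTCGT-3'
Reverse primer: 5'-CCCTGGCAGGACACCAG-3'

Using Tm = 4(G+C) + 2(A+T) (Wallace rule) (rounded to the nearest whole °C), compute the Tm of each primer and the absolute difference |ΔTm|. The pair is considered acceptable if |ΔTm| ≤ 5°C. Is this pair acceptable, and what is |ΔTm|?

|ΔTm| = 6°C; the pair is not acceptable.

Forward: A=3 T=7 G=5 C=3 → Tm = 2·10 + 4·8 = 52°C.
Reverse: A=4 T=1 G=5 C=7 → Tm = 2·5 + 4·12 = 58°C.
|ΔTm| = |52 − 58| = 6°C, > 5°C.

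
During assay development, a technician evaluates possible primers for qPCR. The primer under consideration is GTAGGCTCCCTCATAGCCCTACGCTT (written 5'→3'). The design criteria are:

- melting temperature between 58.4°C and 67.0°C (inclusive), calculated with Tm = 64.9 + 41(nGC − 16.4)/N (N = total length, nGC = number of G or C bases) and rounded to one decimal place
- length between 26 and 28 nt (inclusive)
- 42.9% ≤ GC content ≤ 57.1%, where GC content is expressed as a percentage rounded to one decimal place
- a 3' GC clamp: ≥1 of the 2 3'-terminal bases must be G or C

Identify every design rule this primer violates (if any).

Fails: GC content, GC clamp.

Base counts: A=4, T=7, G=5, C=10 (length 26).
Tm: Tm = 64.9 + 41·(15 − 16.4)/26 = 62.7°C ✓
length: length 26 ✓
GC content: GC 15/26 = 57.7%, outside 42.9–57.1% ✗
GC clamp: 3' end TT has 0 G/C, need ≥1 ✗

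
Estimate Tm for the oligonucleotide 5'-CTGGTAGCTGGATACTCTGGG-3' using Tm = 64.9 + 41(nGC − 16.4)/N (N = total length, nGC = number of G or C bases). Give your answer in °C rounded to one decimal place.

Base counts: A=3, T=6, G=8, C=4; G+C = 12, N = 21.
Tm = 64.9 + 41·(12 − 16.4)/21 = 64.9 + -180.40/21 = 56.3°C.

56.3°C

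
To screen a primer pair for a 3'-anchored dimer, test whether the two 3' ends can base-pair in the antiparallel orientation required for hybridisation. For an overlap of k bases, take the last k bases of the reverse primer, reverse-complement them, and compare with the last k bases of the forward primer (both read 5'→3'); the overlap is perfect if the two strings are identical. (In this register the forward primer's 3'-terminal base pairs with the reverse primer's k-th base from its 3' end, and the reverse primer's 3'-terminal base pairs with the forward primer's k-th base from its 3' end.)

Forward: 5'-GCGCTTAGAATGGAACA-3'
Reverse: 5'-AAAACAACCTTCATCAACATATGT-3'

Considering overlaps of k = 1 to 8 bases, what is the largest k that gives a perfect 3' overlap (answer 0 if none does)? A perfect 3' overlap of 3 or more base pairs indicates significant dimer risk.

Longest perfect overlap: 3 complementary base pairs; significant dimer risk (threshold 3).

Last 8 bases (5'→3') — forward …ATGGAACA, reverse …ACATATGT.
Reverse complement of the reverse primer's last 8 bases: ACATATGT; its first k bases are the reverse complement of the reverse primer's last k bases, so a perfect k-base overlap needs the forward primer's last k bases to equal them.
Comparing (forward last k vs required): k=1: A vs A ✓; k=2: CA vs AC ✗; k=3: ACA vs ACA ✓; k=4: AACA vs ACAT ✗; k=5: GAACA vs ACATA ✗; k=6: GGAACA vs ACATAT ✗; k=7: TGGAACA vs ACATATG ✗; k=8: ATGGAACA vs ACATATGT ✗.
Perfect overlaps at k = 1, 3; the largest is 3.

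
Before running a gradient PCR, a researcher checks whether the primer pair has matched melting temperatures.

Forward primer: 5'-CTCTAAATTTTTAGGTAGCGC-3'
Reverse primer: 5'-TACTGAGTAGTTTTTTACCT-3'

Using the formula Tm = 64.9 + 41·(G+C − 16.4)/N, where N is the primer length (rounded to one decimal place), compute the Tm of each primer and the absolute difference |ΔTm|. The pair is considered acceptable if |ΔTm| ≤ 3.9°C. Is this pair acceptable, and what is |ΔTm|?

|ΔTm| = 4.9°C; the pair is not acceptable.

Forward: G+C = 8, N = 21 → Tm = 64.9 + 41·(8 − 16.4)/21 = 48.5°C.
Reverse: G+C = 6, N = 20 → Tm = 64.9 + 41·(6 − 16.4)/20 = 43.6°C.
|ΔTm| = |48.5 − 43.6| = 4.9°C, > 3.9°C.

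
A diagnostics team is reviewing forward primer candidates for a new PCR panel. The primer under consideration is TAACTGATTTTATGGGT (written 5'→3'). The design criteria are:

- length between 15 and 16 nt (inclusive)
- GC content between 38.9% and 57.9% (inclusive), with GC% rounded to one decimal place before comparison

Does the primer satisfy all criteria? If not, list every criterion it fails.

Fails: length, GC content.

Base counts: A=4, T=8, G=4, C=1 (length 17).
length: length 17, outside 15–16 ✗
GC content: GC 5/17 = 29.4%, outside 38.9–57.9% ✗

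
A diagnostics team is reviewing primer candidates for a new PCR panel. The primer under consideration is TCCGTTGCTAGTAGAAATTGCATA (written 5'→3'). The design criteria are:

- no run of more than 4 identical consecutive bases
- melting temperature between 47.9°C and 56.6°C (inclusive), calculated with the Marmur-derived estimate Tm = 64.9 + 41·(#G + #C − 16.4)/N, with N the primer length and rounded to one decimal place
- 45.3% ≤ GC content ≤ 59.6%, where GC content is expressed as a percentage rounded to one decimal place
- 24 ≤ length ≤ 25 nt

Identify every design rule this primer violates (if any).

Fails: GC content.

Base counts: A=7, T=8, G=5, C=4 (length 24).
homopolymer run: longest run = 3 ✓
Tm: Tm = 64.9 + 41·(9 − 16.4)/24 = 52.3°C ✓
GC content: GC 9/24 = 37.5%, outside 45.3–59.6% ✗
length: length 24 ✓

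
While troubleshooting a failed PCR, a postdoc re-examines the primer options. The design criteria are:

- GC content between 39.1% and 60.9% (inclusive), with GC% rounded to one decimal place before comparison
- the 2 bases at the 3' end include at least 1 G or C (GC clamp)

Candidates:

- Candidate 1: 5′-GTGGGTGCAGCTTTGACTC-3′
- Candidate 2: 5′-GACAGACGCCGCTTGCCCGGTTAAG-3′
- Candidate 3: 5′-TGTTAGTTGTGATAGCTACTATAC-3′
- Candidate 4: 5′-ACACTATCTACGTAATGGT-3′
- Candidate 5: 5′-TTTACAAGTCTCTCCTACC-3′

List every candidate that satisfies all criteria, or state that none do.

Candidate 1 (19 nt, A=2 T=6 G=7 C=4): GC 11/19 = 57.9% ✓; 3' end TC has 1 G/C ✓ — passes.
Candidate 2 (25 nt, A=5 T=4 G=8 C=8): GC 16/25 = 64.0%, outside 39.1–60.9% ✗; 3' end AG has 1 G/C ✓ — fails.
Candidate 3 (24 nt, A=6 T=10 G=5 C=3): GC 8/24 = 33.3%, outside 39.1–60.9% ✗; 3' end AC has 1 G/C ✓ — fails.
Candidate 4 (19 nt, A=6 T=6 G=3 C=4): GC 7/19 = 36.8%, outside 39.1–60.9% ✗; 3' end GT has 1 G/C ✓ — fails.
Candidate 5 (19 nt, A=4 T=7 G=1 C=7): GC 8/19 = 42.1% ✓; 3' end CC has 2 G/C ✓ — passes.

Candidate 1 and Candidate 5.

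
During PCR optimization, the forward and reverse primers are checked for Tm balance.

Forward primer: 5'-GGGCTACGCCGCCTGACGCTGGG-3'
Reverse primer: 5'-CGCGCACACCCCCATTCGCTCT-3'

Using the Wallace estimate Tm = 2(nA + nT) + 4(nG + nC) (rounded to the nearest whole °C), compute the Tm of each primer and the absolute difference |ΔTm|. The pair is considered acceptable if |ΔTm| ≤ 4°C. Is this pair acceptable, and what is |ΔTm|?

Forward: A=2 T=3 G=10 C=8 → Tm = 2·5 + 4·18 = 82°C.
Reverse: A=3 T=4 G=3 C=12 → Tm = 2·7 + 4·15 = 74°C.
|ΔTm| = |82 − 74| = 8°C, > 4°C.

|ΔTm| = 8°C; the pair is not acceptable.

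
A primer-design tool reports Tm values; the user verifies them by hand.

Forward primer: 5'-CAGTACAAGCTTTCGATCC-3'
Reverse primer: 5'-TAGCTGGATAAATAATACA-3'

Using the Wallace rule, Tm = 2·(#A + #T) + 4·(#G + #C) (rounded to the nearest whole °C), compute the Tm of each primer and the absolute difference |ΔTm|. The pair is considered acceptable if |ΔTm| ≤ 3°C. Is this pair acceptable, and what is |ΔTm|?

|ΔTm| = 8°C; the pair is not acceptable.

Forward: A=5 T=5 G=3 C=6 → Tm = 2·10 + 4·9 = 56°C.
Reverse: A=9 T=5 G=3 C=2 → Tm = 2·14 + 4·5 = 48°C.
|ΔTm| = |56 − 48| = 8°C, > 3°C.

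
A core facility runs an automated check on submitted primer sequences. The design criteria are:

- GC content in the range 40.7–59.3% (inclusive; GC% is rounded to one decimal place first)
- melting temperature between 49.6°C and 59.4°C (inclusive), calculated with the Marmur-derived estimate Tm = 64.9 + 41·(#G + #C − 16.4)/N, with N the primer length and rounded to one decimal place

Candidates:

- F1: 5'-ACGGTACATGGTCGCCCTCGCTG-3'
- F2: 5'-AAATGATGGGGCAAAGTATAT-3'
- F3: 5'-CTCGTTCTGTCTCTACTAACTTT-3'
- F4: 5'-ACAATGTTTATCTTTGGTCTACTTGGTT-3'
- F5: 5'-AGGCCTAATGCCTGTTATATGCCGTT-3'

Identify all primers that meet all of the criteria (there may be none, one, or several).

F1 (23 nt, A=3 T=5 G=7 C=8): GC 15/23 = 65.2%, outside 40.7–59.3% ✗; Tm = 64.9 + 41·(15 − 16.4)/23 = 62.4°C, outside 49.6–59.4°C ✗ — fails.
F2 (21 nt, A=9 T=5 G=6 C=1): GC 7/21 = 33.3%, outside 40.7–59.3% ✗; Tm = 64.9 + 41·(7 − 16.4)/21 = 46.5°C, outside 49.6–59.4°C ✗ — fails.
F3 (23 nt, A=3 T=11 G=2 C=7): GC 9/23 = 39.1%, outside 40.7–59.3% ✗; Tm = 64.9 + 41·(9 − 16.4)/23 = 51.7°C ✓ — fails.
F4 (28 nt, A=5 T=14 G=5 C=4): GC 9/28 = 32.1%, outside 40.7–59.3% ✗; Tm = 64.9 + 41·(9 − 16.4)/28 = 54.1°C ✓ — fails.
F5 (26 nt, A=5 T=9 G=6 C=6): GC 12/26 = 46.2% ✓; Tm = 64.9 + 41·(12 − 16.4)/26 = 58.0°C ✓ — passes.

F5 only.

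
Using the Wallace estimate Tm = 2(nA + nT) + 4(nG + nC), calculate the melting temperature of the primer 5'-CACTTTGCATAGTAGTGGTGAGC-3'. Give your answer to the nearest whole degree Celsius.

Base counts: A=5, T=7, G=7, C=4 (length 23).
Tm = 2·(5+7) + 4·(7+4) = 2·12 + 4·11 = 24 + 44 = 68°C.

68°C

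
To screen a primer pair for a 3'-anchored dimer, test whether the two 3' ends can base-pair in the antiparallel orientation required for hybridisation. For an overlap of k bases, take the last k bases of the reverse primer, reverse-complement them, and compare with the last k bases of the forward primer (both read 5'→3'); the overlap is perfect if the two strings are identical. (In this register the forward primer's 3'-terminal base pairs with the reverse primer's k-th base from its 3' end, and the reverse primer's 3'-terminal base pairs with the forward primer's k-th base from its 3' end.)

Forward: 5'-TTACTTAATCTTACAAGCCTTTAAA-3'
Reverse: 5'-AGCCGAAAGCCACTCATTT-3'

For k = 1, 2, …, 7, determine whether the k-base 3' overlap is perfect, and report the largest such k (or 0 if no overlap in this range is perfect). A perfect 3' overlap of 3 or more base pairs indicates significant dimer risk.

Last 7 bases (5'→3') — forward …CTTTAAA, reverse …CTCATTT.
Reverse complement of the reverse primer's last 7 bases: AAATGAG; its first k bases are the reverse complement of the reverse primer's last k bases, so a perfect k-base overlap needs the forward primer's last k bases to equal them.
Comparing (forward last k vs required): k=1: A vs A ✓; k=2: AA vs AA ✓; k=3: AAA vs AAA ✓; k=4: TAAA vs AAAT ✗; k=5: TTAAA vs AAATG ✗; k=6: TTTAAA vs AAATGA ✗; k=7: CTTTAAA vs AAATGAG ✗.
Perfect overlaps at k = 1, 2, 3; the largest is 3.

Longest perfect overlap: 3 complementary base pairs; significant dimer risk (threshold 3).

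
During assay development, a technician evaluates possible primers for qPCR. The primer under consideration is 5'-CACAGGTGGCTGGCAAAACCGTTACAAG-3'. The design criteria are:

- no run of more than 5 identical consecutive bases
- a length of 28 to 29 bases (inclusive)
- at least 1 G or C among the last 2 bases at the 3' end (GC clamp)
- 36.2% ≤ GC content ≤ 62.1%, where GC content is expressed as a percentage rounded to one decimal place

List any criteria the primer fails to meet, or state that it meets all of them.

Base counts: A=9, T=4, G=8, C=7 (length 28).
homopolymer run: longest run = 4 ✓
length: length 28 ✓
GC clamp: 3' end AG has 1 G/C ✓
GC content: GC 15/28 = 53.6% ✓

Meets all criteria.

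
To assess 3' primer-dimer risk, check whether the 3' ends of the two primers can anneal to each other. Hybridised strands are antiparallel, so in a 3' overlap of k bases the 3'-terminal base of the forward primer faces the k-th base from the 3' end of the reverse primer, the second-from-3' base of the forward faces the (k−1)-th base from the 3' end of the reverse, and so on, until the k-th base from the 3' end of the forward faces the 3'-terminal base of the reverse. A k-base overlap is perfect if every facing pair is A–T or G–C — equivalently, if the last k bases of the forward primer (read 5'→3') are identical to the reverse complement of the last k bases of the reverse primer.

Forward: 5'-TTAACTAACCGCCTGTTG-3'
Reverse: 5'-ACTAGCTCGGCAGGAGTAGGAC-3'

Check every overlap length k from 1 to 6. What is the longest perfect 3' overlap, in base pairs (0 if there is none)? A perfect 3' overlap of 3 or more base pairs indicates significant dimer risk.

Longest perfect overlap: 1 complementary base pair; below the dimer-risk threshold (threshold 3).

Last 6 bases (5'→3') — forward …CTGTTG, reverse …TAGGAC.
Reverse complement of the reverse primer's last 6 bases: GTCCTA; its first k bases are the reverse complement of the reverse primer's last k bases, so a perfect k-base overlap needs the forward primer's last k bases to equal them.
Comparing (forward last k vs required): k=1: G vs G ✓; k=2: TG vs GT ✗; k=3: TTG vs GTC ✗; k=4: GTTG vs GTCC ✗; k=5: TGTTG vs GTCCT ✗; k=6: CTGTTG vs GTCCTA ✗.
Only k = 1 is perfect, so the longest perfect 3' overlap is 1.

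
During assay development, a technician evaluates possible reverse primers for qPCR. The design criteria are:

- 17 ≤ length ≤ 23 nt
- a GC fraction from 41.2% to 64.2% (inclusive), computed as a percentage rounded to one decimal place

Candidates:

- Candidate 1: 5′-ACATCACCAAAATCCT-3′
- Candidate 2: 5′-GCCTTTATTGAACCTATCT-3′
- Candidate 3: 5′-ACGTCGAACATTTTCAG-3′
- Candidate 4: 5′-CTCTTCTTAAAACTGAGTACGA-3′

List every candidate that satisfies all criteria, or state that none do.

Candidate 3 only.

Candidate 1 (16 nt, A=7 T=3 G=0 C=6): length 16, outside 17–23 ✗; GC 6/16 = 37.5%, outside 41.2–64.2% ✗ — fails.
Candidate 2 (19 nt, A=4 T=8 G=2 C=5): length 19 ✓; GC 7/19 = 36.8%, outside 41.2–64.2% ✗ — fails.
Candidate 3 (17 nt, A=5 T=5 G=3 C=4): length 17 ✓; GC 7/17 = 41.2% ✓ — passes.
Candidate 4 (22 nt, A=7 T=7 G=3 C=5): length 22 ✓; GC 8/22 = 36.4%, outside 41.2–64.2% ✗ — fails.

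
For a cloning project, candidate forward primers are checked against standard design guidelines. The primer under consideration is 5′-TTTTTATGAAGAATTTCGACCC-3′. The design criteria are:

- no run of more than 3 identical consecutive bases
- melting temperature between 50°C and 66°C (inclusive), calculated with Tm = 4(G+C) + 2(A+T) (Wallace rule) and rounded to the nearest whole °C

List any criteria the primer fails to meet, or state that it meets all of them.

Fails: homopolymer run.

Base counts: A=6, T=9, G=3, C=4 (length 22).
homopolymer run: longest run = 5, exceeds 3 ✗
Tm: Tm = 2·15 + 4·7 = 58°C ✓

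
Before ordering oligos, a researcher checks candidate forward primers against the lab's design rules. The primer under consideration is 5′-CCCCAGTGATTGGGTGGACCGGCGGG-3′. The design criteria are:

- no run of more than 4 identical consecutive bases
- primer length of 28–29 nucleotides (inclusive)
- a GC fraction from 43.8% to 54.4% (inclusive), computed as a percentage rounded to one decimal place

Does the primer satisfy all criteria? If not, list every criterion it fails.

Base counts: A=3, T=4, G=12, C=7 (length 26).
homopolymer run: longest run = 4 ✓
length: length 26, outside 28–29 ✗
GC content: GC 19/26 = 73.1%, outside 43.8–54.4% ✗

Fails: length, GC content.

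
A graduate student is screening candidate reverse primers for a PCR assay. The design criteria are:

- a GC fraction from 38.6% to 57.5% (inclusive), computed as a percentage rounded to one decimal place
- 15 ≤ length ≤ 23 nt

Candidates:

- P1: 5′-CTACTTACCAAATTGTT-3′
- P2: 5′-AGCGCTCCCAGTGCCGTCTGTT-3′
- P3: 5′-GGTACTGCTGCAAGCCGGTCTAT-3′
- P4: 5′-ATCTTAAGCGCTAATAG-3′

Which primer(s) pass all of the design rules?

P3 only.

P1 (17 nt, A=5 T=7 G=1 C=4): GC 5/17 = 29.4%, outside 38.6–57.5% ✗; length 17 ✓ — fails.
P2 (22 nt, A=2 T=6 G=6 C=8): GC 14/22 = 63.6%, outside 38.6–57.5% ✗; length 22 ✓ — fails.
P3 (23 nt, A=4 T=6 G=7 C=6): GC 13/23 = 56.5% ✓; length 23 ✓ — passes.
P4 (17 nt, A=6 T=5 G=3 C=3): GC 6/17 = 35.3%, outside 38.6–57.5% ✗; length 17 ✓ — fails.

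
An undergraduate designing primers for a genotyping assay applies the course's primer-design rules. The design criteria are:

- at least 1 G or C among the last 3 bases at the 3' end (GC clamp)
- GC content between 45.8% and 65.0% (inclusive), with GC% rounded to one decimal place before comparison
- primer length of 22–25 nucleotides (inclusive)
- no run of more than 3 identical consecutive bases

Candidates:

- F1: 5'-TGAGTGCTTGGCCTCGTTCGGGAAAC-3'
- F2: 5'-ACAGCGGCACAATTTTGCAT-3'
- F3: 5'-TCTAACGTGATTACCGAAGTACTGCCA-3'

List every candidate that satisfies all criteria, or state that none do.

F1 (26 nt, A=4 T=7 G=9 C=6): 3' end AAC has 1 G/C ✓; GC 15/26 = 57.7% ✓; length 26, outside 22–25 ✗; longest run = 3 ✓ — fails.
F2 (20 nt, A=6 T=5 G=4 C=5): 3' end CAT has 1 G/C ✓; GC 9/20 = 45.0%, outside 45.8–65.0% ✗; length 20, outside 22–25 ✗; longest run = 4, exceeds 3 ✗ — fails.
F3 (27 nt, A=8 T=7 G=5 C=7): 3' end CCA has 2 G/C ✓; GC 12/27 = 44.4%, outside 45.8–65.0% ✗; length 27, outside 22–25 ✗; longest run = 2 ✓ — fails.

None of the candidates satisfy all criteria.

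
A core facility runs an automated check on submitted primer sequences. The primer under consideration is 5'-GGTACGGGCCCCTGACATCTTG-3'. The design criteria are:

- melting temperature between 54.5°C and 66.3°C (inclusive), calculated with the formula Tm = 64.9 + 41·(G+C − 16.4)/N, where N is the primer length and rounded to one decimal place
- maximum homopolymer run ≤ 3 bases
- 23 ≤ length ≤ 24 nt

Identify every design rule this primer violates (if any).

Fails: homopolymer run, length.

Base counts: A=3, T=5, G=7, C=7 (length 22).
Tm: Tm = 64.9 + 41·(14 − 16.4)/22 = 60.4°C ✓
homopolymer run: longest run = 4, exceeds 3 ✗
length: length 22, outside 23–24 ✗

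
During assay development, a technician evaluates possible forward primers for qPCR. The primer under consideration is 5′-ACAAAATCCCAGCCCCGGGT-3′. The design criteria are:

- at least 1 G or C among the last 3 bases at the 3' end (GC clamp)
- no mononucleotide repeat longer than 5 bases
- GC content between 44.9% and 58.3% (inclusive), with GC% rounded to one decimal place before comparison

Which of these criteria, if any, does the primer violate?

Base counts: A=6, T=2, G=4, C=8 (length 20).
GC clamp: 3' end GGT has 2 G/C ✓
homopolymer run: longest run = 4 ✓
GC content: GC 12/20 = 60.0%, outside 44.9–58.3% ✗

Fails: GC content.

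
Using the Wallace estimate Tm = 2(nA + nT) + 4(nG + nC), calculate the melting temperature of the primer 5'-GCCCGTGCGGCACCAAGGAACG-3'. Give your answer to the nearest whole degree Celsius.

Base counts: A=5, T=1, G=8, C=8 (length 22).
Tm = 2·(5+1) + 4·(8+8) = 2·6 + 4·16 = 12 + 64 = 76°C.

76°C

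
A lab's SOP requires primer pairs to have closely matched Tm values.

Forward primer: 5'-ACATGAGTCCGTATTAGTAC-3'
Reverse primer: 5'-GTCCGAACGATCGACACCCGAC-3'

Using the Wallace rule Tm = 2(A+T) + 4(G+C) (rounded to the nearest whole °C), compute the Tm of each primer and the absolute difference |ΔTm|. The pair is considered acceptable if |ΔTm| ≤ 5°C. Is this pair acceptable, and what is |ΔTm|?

|ΔTm| = 16°C; the pair is not acceptable.

Forward: A=6 T=6 G=4 C=4 → Tm = 2·12 + 4·8 = 56°C.
Reverse: A=6 T=2 G=5 C=9 → Tm = 2·8 + 4·14 = 72°C.
|ΔTm| = |56 − 72| = 16°C, > 5°C.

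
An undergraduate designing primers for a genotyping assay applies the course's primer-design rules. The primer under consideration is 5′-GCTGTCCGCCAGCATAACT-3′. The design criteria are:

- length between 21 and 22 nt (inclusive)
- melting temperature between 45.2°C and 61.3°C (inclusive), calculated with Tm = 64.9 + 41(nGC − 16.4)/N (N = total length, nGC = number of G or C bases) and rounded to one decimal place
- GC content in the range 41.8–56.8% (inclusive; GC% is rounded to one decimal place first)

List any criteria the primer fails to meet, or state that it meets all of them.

Fails: length, GC content.

Base counts: A=4, T=4, G=4, C=7 (length 19).
length: length 19, outside 21–22 ✗
Tm: Tm = 64.9 + 41·(11 − 16.4)/19 = 53.2°C ✓
GC content: GC 11/19 = 57.9%, outside 41.8–56.8% ✗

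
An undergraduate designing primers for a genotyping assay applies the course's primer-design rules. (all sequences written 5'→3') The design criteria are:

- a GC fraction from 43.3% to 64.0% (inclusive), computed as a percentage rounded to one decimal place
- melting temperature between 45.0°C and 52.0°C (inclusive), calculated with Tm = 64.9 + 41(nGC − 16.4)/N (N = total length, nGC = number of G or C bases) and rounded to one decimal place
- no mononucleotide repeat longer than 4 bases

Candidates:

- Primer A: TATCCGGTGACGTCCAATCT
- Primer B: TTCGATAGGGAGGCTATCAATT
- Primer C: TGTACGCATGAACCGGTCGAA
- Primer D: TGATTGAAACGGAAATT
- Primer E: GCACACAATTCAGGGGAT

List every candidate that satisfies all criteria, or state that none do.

Primer A and Primer E.

Primer A (20 nt, A=4 T=6 G=4 C=6): GC 10/20 = 50.0% ✓; Tm = 64.9 + 41·(10 − 16.4)/20 = 51.8°C ✓; longest run = 2 ✓ — passes.
Primer B (22 nt, A=6 T=7 G=6 C=3): GC 9/22 = 40.9%, outside 43.3–64.0% ✗; Tm = 64.9 + 41·(9 − 16.4)/22 = 51.1°C ✓; longest run = 3 ✓ — fails.
Primer C (21 nt, A=6 T=4 G=6 C=5): GC 11/21 = 52.4% ✓; Tm = 64.9 + 41·(11 − 16.4)/21 = 54.4°C, outside 45.0–52.0°C ✗; longest run = 2 ✓ — fails.
Primer D (17 nt, A=7 T=5 G=4 C=1): GC 5/17 = 29.4%, outside 43.3–64.0% ✗; Tm = 64.9 + 41·(5 − 16.4)/17 = 37.4°C, outside 45.0–52.0°C ✗; longest run = 3 ✓ — fails.
Primer E (18 nt, A=6 T=3 G=5 C=4): GC 9/18 = 50.0% ✓; Tm = 64.9 + 41·(9 − 16.4)/18 = 48.0°C ✓; longest run = 4 ✓ — passes.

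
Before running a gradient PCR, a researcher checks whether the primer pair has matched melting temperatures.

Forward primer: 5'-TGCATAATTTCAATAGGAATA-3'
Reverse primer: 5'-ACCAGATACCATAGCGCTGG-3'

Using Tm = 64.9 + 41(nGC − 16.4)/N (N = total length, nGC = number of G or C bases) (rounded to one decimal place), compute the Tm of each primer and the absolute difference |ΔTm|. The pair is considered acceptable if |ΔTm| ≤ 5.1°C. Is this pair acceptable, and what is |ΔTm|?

Forward: G+C = 5, N = 21 → Tm = 64.9 + 41·(5 − 16.4)/21 = 42.6°C.
Reverse: G+C = 11, N = 20 → Tm = 64.9 + 41·(11 − 16.4)/20 = 53.8°C.
|ΔTm| = |42.6 − 53.8| = 11.2°C, > 5.1°C.

|ΔTm| = 11.2°C; the pair is not acceptable.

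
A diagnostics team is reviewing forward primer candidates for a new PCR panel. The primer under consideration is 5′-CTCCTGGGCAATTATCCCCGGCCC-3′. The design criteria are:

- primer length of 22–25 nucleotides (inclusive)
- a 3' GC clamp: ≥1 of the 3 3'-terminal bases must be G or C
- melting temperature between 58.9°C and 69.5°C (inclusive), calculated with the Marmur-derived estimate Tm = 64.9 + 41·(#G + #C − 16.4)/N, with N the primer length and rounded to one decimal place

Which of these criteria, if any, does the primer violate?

Base counts: A=3, T=5, G=5, C=11 (length 24).
length: length 24 ✓
GC clamp: 3' end CCC has 3 G/C ✓
Tm: Tm = 64.9 + 41·(16 − 16.4)/24 = 64.2°C ✓

Meets all criteria.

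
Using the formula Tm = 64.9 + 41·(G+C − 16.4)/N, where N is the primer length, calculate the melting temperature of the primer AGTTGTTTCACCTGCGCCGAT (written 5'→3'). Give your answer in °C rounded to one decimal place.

Base counts: A=3, T=7, G=5, C=6; G+C = 11, N = 21.
Tm = 64.9 + 41·(11 − 16.4)/21 = 64.9 + -221.40/21 = 54.4°C.

54.4°C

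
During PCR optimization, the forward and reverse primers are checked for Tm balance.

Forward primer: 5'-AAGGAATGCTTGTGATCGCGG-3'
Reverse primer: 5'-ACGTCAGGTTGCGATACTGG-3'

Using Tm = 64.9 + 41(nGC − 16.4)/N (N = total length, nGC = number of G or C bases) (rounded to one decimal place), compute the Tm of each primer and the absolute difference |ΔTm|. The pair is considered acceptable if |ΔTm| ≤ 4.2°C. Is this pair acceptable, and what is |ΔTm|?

|ΔTm| = 0.6°C; the pair is acceptable.

Forward: G+C = 11, N = 21 → Tm = 64.9 + 41·(11 − 16.4)/21 = 54.4°C.
Reverse: G+C = 11, N = 20 → Tm = 64.9 + 41·(11 − 16.4)/20 = 53.8°C.
|ΔTm| = |54.4 − 53.8| = 0.6°C, ≤ 4.2°C.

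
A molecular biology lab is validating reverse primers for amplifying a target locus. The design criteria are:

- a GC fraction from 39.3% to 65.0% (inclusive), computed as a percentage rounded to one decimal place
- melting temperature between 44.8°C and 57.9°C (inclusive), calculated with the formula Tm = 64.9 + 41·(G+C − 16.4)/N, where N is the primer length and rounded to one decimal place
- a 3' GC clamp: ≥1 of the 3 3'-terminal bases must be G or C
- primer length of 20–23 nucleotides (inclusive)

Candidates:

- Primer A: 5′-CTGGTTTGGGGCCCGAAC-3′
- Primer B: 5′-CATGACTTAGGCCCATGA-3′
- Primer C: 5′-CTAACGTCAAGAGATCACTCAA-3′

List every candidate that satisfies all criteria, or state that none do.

Primer A (18 nt, A=2 T=4 G=7 C=5): GC 12/18 = 66.7%, outside 39.3–65.0% ✗; Tm = 64.9 + 41·(12 − 16.4)/18 = 54.9°C ✓; 3' end AAC has 1 G/C ✓; length 18, outside 20–23 ✗ — fails.
Primer B (18 nt, A=5 T=4 G=4 C=5): GC 9/18 = 50.0% ✓; Tm = 64.9 + 41·(9 − 16.4)/18 = 48.0°C ✓; 3' end TGA has 1 G/C ✓; length 18, outside 20–23 ✗ — fails.
Primer C (22 nt, A=9 T=4 G=3 C=6): GC 9/22 = 40.9% ✓; Tm = 64.9 + 41·(9 − 16.4)/22 = 51.1°C ✓; 3' end CAA has 1 G/C ✓; length 22 ✓ — passes.

Primer C only.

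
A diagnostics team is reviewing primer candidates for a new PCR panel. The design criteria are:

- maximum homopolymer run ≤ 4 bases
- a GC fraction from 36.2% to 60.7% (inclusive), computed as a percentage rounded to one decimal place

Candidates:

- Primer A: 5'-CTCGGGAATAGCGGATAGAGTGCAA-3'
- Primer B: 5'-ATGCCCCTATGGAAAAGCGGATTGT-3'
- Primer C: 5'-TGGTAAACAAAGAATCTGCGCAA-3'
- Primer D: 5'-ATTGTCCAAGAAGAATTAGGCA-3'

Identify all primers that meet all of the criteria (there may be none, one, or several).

Primer A, Primer B, Primer C and Primer D.

Primer A (25 nt, A=8 T=4 G=9 C=4): longest run = 3 ✓; GC 13/25 = 52.0% ✓ — passes.
Primer B (25 nt, A=7 T=6 G=7 C=5): longest run = 4 ✓; GC 12/25 = 48.0% ✓ — passes.
Primer C (23 nt, A=10 T=4 G=5 C=4): longest run = 3 ✓; GC 9/23 = 39.1% ✓ — passes.
Primer D (22 nt, A=9 T=5 G=5 C=3): longest run = 2 ✓; GC 8/22 = 36.4% ✓ — passes.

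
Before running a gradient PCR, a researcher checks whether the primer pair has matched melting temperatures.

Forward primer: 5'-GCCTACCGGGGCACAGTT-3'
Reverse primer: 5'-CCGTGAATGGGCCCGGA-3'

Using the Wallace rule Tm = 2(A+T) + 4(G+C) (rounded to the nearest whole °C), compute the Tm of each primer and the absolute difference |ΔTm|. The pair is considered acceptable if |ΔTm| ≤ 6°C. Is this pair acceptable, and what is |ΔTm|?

|ΔTm| = 2°C; the pair is acceptable.

Forward: A=3 T=3 G=6 C=6 → Tm = 2·6 + 4·12 = 60°C.
Reverse: A=3 T=2 G=7 C=5 → Tm = 2·5 + 4·12 = 58°C.
|ΔTm| = |60 − 58| = 2°C, ≤ 6°C.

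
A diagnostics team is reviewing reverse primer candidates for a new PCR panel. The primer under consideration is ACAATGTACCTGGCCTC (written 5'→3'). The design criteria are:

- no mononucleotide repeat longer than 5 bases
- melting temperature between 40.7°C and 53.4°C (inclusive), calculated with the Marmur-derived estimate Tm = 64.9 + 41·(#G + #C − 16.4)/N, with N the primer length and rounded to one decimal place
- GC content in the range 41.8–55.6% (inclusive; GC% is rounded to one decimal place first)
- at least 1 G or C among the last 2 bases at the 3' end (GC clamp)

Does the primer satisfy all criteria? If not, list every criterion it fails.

Base counts: A=4, T=4, G=3, C=6 (length 17).
homopolymer run: longest run = 2 ✓
Tm: Tm = 64.9 + 41·(9 − 16.4)/17 = 47.1°C ✓
GC content: GC 9/17 = 52.9% ✓
GC clamp: 3' end TC has 1 G/C ✓

Meets all criteria.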